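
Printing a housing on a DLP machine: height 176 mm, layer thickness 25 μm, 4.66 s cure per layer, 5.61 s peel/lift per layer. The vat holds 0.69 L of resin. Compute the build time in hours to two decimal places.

Number of layers: 176 / 0.025 → 7040 (rounded up).
Per-layer time = 4.66 + 5.61, so 10.27 s.
Total = 7040 × 10.27 = 72300.8 s = 20.08 hours.

20.08 hours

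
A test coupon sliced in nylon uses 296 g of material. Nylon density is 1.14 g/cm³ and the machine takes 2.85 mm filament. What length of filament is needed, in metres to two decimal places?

Extruded volume: 296/1.14 = 259.6491 cm³ (259649.1 mm³).
Cross-section of 2.85 mm filament: π·(2.85/2)² = 6.3794 mm².
L = V/A = 259649.1/6.3794 = 40701.18 mm → 40.70 m.

40.70 m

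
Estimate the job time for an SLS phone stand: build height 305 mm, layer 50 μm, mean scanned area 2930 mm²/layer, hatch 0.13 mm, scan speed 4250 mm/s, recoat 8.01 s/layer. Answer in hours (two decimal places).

22.56 hours

Number of layers: 305 / 0.05 → 6100 (rounded up).
Per-layer scan distance: 2930 / 0.13 → 22538.5 mm.
Per-layer scan time = 22538.5 / 4250, so 5.3032 s.
Time per layer = 5.3032 + 8.01 = 13.3132 s.
Build time = 6100 × 13.3132 = 81210.52 s = 22.56 hours.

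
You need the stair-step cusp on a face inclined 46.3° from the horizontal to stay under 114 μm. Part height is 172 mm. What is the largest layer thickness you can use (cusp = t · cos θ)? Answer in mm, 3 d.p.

0.165 mm

cos(46.3°) = 0.6909; t_max = 0.114/0.6909 = 0.165 mm.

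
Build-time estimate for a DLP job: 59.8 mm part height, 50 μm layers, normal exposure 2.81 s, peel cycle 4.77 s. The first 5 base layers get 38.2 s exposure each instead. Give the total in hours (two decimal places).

2.57 hours

Layer count = ceil(59.8 / 0.05) = 1196.
Burn-in layers = 5 × (38.2 + 4.77) = 214.85 s.
Regular layers = 1191 × (2.81 + 4.77) = 9027.78 s.
Sum: 214.85 + 9027.78 = 9242.63 s → 2.57 hours.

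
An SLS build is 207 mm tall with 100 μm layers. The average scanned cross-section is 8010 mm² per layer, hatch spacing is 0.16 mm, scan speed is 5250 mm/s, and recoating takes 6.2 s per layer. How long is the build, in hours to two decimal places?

9.05 hours

Number of layers: 207 / 0.1 → 2070 (rounded up).
Hatch length per layer = 8010 / 0.16 = 50062.5 mm.
Scan time per layer = 50062.5 / 5250 = 9.5357 s.
Layer cycle = 9.5357 + 6.2 = 15.7357 s.
Total: 2070 × 15.7357 s = 32572.899 s → 9.05 hours.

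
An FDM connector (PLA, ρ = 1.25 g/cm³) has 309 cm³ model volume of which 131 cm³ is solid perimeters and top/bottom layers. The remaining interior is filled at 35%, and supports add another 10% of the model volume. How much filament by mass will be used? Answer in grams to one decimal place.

Volume inside the shell = 309 − 131 = 178 cm³.
Infill deposited: 0.35 × 178 → 62.3 cm³.
Support = 0.10 × 309, so 30.9 cm³.
Total printed volume = 131 + 62.3 + 30.9 = 224.2 cm³.
Mass = 224.2 × 1.25 = 280.25 g.

280.3 g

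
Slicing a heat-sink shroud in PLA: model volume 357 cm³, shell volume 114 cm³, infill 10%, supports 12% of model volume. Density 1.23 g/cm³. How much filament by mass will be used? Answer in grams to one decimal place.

Volume inside the shell: 357 − 114 → 243 cm³.
Deposited infill = 0.10 × 243 = 24.3 cm³.
Support = 0.12 × 357 = 42.84 cm³.
Deposited volume = 114 + 24.3 + 42.84 = 181.14 cm³.
Mass = 181.14 × 1.23 = 222.8022 g.

222.8 g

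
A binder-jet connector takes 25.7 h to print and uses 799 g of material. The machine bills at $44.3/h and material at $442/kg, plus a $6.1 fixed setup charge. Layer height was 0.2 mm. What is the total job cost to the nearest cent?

Time charge = 44.3 × 25.7, so $1138.51.
Material charge = 442 × 799/1000, so $353.158.
Adding setup: 1138.51 + 353.158 + 6.1 → 1497.768 ≈ $1497.77.

$1497.77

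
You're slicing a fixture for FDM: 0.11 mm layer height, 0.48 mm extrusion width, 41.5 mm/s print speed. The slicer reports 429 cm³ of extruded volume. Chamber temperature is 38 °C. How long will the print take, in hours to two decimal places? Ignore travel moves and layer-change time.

54.38 hours

Bead cross-section: 0.11 × 0.48 → 0.0528 mm².
Total extruded path = 429000/0.0528 = 8125000 mm.
Print-move time = 8125000 / 41.5 = 195783.1 s.
195783.1 s = 54.38 hours.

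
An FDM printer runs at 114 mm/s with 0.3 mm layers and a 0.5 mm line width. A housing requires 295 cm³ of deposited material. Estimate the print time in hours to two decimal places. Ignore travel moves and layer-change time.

4.79 hours

Extrusion cross-section: 0.3 × 0.5 → 0.15 mm².
Path length: 295000 mm³ / 0.15 mm² → 1966666.7 mm.
Extrusion time = 1966666.7 / 114 = 17251.5 s.
That's 17251.5 s → 4.79 hours.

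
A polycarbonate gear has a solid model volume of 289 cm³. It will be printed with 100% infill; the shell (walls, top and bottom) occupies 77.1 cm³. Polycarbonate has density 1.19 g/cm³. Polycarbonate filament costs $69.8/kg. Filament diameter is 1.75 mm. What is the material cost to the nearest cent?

Volume inside the shell = 289 − 77.1 = 211.9 cm³.
Infill deposited: 1.00 × 211.9 → 211.9 cm³.
Deposited volume: 77.1 + 211.9 → 289 cm³.
Mass = 289 × 1.19 = 343.91 g.
Cost = 343.91 g / 1000 × $69.8/kg = $24.00.

$24.00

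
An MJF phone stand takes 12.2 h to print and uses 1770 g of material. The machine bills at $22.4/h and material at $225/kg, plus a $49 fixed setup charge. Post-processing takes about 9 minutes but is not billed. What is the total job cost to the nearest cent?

$720.53

Time charge = 22.4 × 12.2, so $273.28.
Material charge: 225 × 1770/1000 → $398.25.
Total = 273.28 + 398.25 + 49 = $720.53.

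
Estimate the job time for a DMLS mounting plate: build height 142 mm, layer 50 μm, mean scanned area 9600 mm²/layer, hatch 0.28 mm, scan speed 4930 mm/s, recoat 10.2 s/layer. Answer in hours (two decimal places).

13.53 hours

Layer count = ceil(142 / 0.05) = 2840.
Scan path per layer: 9600 / 0.28 → 34285.7 mm.
Scan time per layer = 34285.7 / 4930 = 6.9545 s.
Layer cycle: 6.9545 + 10.2 → 17.1545 s.
Build time = 2840 × 17.1545 = 48718.78 s = 13.53 hours.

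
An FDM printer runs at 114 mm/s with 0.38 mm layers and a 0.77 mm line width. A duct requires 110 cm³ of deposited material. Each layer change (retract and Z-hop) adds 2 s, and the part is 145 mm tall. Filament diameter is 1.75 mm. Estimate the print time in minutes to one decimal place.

67.7 minutes

Extrusion cross-section = 0.38 × 0.77, so 0.2926 mm².
Path length: 110000 mm³ / 0.2926 mm² → 375939.8 mm.
Print-move time = 375939.8 / 114 = 3297.7 s.
Layers = ⌈145/0.38⌉ = 382.
Z-hop total: 382 × 2 → 764 s.
Altogether 3297.7 + 764 = 4061.7 s, i.e. 67.7 minutes.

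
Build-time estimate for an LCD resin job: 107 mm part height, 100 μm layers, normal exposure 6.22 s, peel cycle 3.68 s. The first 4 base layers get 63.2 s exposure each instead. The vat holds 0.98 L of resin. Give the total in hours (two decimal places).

3.01 hours

Number of layers: 107 / 0.1 → 1070 (rounded up).
Bottom layers = 4 × (63.2 + 3.68), so 267.52 s.
Regular layers = 1066 × (6.22 + 3.68) = 10553.4 s.
Sum: 267.52 + 10553.4 = 10820.92 s → 3.01 hours.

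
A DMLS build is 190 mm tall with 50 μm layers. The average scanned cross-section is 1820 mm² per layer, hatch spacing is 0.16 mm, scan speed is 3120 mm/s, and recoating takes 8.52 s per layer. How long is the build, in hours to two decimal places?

12.84 hours

Number of layers: 190 / 0.05 → 3800 (rounded up).
Hatch length per layer = 1820 / 0.16 = 11375 mm.
Laser time per layer = 11375 / 3120, so 3.6458 s.
Layer cycle: 3.6458 + 8.52 → 12.1658 s.
Total: 3800 × 12.1658 s = 46230.04 s → 12.84 hours.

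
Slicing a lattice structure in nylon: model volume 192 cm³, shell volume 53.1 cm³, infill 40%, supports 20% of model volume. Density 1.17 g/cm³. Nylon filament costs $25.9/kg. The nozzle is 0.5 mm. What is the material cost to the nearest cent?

$4.46

Infill region = 192 − 53.1 = 138.9 cm³.
Infill volume: 0.40 × 138.9 → 55.56 cm³.
Support: 0.20 × 192 → 38.4 cm³.
Total extruded = 53.1 + 55.56 + 38.4, so 147.06 cm³.
Mass: 147.06 × 1.17 → 172.0602 g.
Cost = 172.0602 g / 1000 × $25.9/kg = $4.46.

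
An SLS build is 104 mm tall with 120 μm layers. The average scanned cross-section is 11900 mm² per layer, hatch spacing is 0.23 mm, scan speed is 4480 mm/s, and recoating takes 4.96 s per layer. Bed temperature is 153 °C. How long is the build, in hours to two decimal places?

Number of layers: 104 / 0.12 → 867 (rounded up).
Hatch length per layer = 11900 / 0.23, so 51739.1 mm.
Scan time per layer: 51739.1 / 4480 → 11.5489 s.
Per-layer time = 11.5489 + 4.96, so 16.5089 s.
867 layers × 16.5089 s/layer = 14313.2163 s, i.e. 3.98 hours.

3.98 hours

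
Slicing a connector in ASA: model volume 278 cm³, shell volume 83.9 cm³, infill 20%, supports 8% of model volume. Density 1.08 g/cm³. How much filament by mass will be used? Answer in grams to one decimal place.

156.6 g

Volume inside the shell = 278 − 83.9, so 194.1 cm³.
Deposited infill: 0.20 × 194.1 → 38.82 cm³.
Support: 0.08 × 278 → 22.24 cm³.
Deposited volume = 83.9 + 38.82 + 22.24 = 144.96 cm³.
Mass = 144.96 × 1.08 = 156.5568 g.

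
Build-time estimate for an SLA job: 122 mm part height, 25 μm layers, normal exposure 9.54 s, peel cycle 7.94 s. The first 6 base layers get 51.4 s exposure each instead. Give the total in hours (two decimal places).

Number of layers: 122 / 0.025 → 4880 (rounded up).
Bottom layers = 6 × (51.4 + 7.94) = 356.04 s.
Normal layers: 4874 × (9.54 + 7.94) → 85197.52 s.
Sum: 356.04 + 85197.52 = 85553.56 s → 23.76 hours.

23.76 hours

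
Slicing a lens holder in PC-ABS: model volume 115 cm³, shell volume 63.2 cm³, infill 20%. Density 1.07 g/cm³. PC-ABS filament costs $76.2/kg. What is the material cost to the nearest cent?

$6.00

Interior volume: 115 − 63.2 → 51.8 cm³.
Infill deposited: 0.20 × 51.8 → 10.36 cm³.
Total extruded = 63.2 + 10.36 = 73.56 cm³.
Mass = 73.56 × 1.07, so 78.7092 g.
At $76.2/kg: 78.7092/1000 × 76.2 = $6.00.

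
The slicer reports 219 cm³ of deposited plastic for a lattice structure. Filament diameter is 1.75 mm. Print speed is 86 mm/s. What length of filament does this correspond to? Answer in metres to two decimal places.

91.05 m

Cross-section of 1.75 mm filament: π·(1.75/2)² = 2.4053 mm².
L = 219000 mm³ / 2.4053 mm² = 91048.93 mm, i.e. 91.05 m.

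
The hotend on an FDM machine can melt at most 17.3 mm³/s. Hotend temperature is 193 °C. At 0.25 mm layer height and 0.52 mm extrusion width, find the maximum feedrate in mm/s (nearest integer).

133 mm/s

Extrusion cross-section: 0.25 × 0.52 → 0.13 mm².
v_max = Q/A = 17.3/0.13 = 133.08 mm/s → 133 mm/s.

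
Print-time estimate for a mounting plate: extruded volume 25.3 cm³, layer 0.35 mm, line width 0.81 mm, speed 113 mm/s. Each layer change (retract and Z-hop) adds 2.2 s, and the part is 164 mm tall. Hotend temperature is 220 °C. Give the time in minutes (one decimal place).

30.4 minutes

Extrusion cross-section = 0.35 × 0.81 = 0.2835 mm².
Toolpath length = 25.3 cm³ / 0.2835 mm² = 25300 / 0.2835 = 89241.6 mm.
Time extruding: 89241.6 / 113 → 789.7 s.
Layer count = ceil(164 / 0.35) = 469.
Layer-change overhead = 469 × 2.2 = 1031.8 s.
Altogether 789.7 + 1031.8 = 1821.5 s, i.e. 30.4 minutes.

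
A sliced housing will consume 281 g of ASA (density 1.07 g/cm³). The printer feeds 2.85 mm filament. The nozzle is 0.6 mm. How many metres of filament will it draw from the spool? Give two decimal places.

Extruded volume: 281/1.07 = 262.6168 cm³ (262616.8 mm³).
Filament cross-section = π × (2.85/2)² = 6.3794 mm².
L = V/A = 262616.8/6.3794 = 41166.38 mm → 41.17 m.

41.17 m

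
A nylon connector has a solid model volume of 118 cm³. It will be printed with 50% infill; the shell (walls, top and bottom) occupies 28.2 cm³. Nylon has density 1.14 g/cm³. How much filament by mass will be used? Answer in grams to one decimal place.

Interior volume: 118 − 28.2 → 89.8 cm³.
Infill deposited = 0.50 × 89.8, so 44.9 cm³.
Total extruded: 28.2 + 44.9 → 73.1 cm³.
Mass: 73.1 × 1.14 → 83.334 g.

83.3 g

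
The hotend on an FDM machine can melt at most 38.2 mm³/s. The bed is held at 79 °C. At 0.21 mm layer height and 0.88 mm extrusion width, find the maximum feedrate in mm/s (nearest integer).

A = 0.21 × 0.88 = 0.1848 mm².
Max speed = 38.2 / 0.1848 = 206.71 ≈ 207 mm/s.

207 mm/s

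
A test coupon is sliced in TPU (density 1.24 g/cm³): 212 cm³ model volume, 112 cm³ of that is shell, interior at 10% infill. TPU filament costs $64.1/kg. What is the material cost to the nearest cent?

$9.70

Volume inside the shell = 212 − 112, so 100 cm³.
Deposited infill = 0.10 × 100 = 10 cm³.
Total extruded: 112 + 10 → 122 cm³.
Mass = 122 × 1.24, so 151.28 g.
Cost = 151.28 g / 1000 × $64.1/kg = $9.70.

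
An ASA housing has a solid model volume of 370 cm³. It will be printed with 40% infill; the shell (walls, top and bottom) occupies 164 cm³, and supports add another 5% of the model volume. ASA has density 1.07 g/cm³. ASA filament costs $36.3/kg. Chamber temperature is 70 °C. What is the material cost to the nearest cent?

Volume inside the shell = 370 − 164 = 206 cm³.
Infill deposited = 0.40 × 206, so 82.4 cm³.
Support = 0.05 × 370 = 18.5 cm³.
Deposited volume = 164 + 82.4 + 18.5, so 264.9 cm³.
Mass = 264.9 × 1.07, so 283.443 g.
Cost = 283.443 g / 1000 × $36.3/kg = $10.29.

$10.29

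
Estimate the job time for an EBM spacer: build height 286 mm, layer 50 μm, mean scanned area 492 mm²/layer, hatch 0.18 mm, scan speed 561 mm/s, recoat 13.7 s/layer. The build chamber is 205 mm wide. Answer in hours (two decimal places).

29.51 hours

Layers = ⌈286/0.05⌉ = 5720.
Per-layer scan distance = 492 / 0.18 = 2733.3 mm.
Beam time per layer = 2733.3 / 561 = 4.8722 s.
Time per layer = 4.8722 + 13.7 = 18.5722 s.
Build time = 5720 × 18.5722 = 106232.984 s = 29.51 hours.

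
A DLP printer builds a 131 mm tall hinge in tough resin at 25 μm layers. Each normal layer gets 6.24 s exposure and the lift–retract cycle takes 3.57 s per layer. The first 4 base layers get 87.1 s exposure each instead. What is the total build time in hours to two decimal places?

14.37 hours

Layer count = ceil(131 / 0.025) = 5240.
Base layers = 4 × (87.1 + 3.57), so 362.68 s.
Normal layers: 5236 × (6.24 + 3.57) → 51365.16 s.
Total = 362.68 + 51365.16 = 51727.84 s = 14.37 hours.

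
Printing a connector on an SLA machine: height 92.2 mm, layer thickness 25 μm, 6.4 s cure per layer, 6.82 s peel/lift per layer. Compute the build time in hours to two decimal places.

Number of layers: 92.2 / 0.025 → 3688 (rounded up).
Per-layer time = 6.4 + 6.82, so 13.22 s.
Total = 3688 × 13.22 = 48755.36 s = 13.54 hours.

13.54 hours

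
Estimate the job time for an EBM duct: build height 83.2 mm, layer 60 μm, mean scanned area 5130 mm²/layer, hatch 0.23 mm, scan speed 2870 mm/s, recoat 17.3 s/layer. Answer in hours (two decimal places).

Number of layers: 83.2 / 0.06 → 1387 (rounded up).
Scan path per layer: 5130 / 0.23 → 22304.3 mm.
Per-layer scan time = 22304.3 / 2870, so 7.7715 s.
Layer cycle = 7.7715 + 17.3 = 25.0715 s.
1387 layers × 25.0715 s/layer = 34774.1705 s, i.e. 9.66 hours.

9.66 hours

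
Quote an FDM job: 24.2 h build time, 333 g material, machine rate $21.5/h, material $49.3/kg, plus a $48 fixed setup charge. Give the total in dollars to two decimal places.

$584.72

Machine-time cost = 21.5 × 24.2, so $520.30.
Material cost = 49.3 × 333/1000, so $16.4169.
Total = 520.30 + 16.4169 + 48 = 584.7169 ≈ $584.72.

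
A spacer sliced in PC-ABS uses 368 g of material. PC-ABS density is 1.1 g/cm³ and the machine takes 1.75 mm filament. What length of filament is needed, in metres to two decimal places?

Volume = 368 g / 1.1 g·cm⁻³ = 334.5455 cm³ = 334545.5 mm³.
A = π r² = π × 0.875² = 2.4053 mm².
L = V/A = 334545.5/2.4053 = 139086.81 mm → 139.09 m.

139.09 m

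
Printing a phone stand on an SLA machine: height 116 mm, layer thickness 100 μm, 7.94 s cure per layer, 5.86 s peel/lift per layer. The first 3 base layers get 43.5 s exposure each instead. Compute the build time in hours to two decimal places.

Layers = ⌈116/0.1⌉ = 1160.
Bottom layers = 3 × (43.5 + 5.86) = 148.08 s.
Normal layers = 1157 × (7.94 + 5.86) = 15966.6 s.
Total = 148.08 + 15966.6 = 16114.68 s = 4.48 hours.

4.48 hours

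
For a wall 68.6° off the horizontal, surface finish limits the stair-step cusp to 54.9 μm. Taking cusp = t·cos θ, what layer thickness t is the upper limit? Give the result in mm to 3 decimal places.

0.150 mm

cos(68.6°) = 0.3649; t_max = 0.0549/0.3649 = 0.150 mm.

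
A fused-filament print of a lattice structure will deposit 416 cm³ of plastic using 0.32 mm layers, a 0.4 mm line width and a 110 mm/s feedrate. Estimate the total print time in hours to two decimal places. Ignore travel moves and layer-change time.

8.21 hours

Extrusion cross-section = 0.32 × 0.4, so 0.128 mm².
Toolpath length = 416 cm³ / 0.128 mm² = 416000 / 0.128 = 3250000 mm.
Print-move time = 3250000 / 110, so 29545.5 s.
29545.5 s = 8.21 hours.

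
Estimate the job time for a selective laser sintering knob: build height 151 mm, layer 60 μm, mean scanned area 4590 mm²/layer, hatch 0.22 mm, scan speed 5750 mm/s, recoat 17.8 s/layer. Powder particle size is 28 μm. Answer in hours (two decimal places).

14.98 hours

Number of layers: 151 / 0.06 → 2517 (rounded up).
Hatch length per layer = 4590 / 0.22, so 20863.6 mm.
Laser time per layer: 20863.6 / 5750 → 3.6285 s.
Per-layer time: 3.6285 + 17.8 → 21.4285 s.
Build time = 2517 × 21.4285 = 53935.5345 s = 14.98 hours.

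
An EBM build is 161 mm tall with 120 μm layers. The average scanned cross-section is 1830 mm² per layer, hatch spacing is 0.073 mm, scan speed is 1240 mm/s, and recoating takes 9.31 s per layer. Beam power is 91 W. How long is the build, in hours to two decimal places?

11.01 hours

Layers = ⌈161/0.12⌉ = 1342.
Hatch length per layer = 1830 / 0.073 = 25068.5 mm.
Beam time per layer = 25068.5 / 1240, so 20.2165 s.
Time per layer = 20.2165 + 9.31 = 29.5265 s.
Total: 1342 × 29.5265 s = 39624.563 s → 11.01 hours.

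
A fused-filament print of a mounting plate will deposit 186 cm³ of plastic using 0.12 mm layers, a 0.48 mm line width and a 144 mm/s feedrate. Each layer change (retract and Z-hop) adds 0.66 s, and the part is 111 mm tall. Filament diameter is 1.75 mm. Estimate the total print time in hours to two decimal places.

Bead cross-section = 0.12 × 0.48, so 0.0576 mm².
Toolpath length = 186 cm³ / 0.0576 mm² = 186000 / 0.0576 = 3229166.7 mm.
Extrusion time: 3229166.7 / 144 → 22424.8 s.
Layer count = ceil(111 / 0.12) = 925.
Layer-change overhead: 925 × 0.66 → 610.5 s.
Altogether 22424.8 + 610.5 = 23035.3 s, i.e. 6.40 hours.

6.40 hours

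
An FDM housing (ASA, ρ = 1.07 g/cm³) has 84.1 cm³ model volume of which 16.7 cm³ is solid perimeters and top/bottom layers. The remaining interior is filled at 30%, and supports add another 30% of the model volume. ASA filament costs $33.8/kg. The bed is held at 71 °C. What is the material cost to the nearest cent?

$2.25

Interior volume: 84.1 − 16.7 → 67.4 cm³.
Infill deposited: 0.30 × 67.4 → 20.22 cm³.
Support = 0.30 × 84.1 = 25.23 cm³.
Total printed volume: 16.7 + 20.22 + 25.23 → 62.15 cm³.
Mass = 62.15 × 1.07 = 66.5005 g.
Cost = 66.5005 g / 1000 × $33.8/kg = $2.25.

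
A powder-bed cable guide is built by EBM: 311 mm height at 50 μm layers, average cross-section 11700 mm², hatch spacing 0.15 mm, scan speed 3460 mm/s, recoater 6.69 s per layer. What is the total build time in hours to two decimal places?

Layers = ⌈311/0.05⌉ = 6220.
Hatch length per layer = 11700 / 0.15, so 78000 mm.
Beam time per layer = 78000 / 3460 = 22.5434 s.
Per-layer time: 22.5434 + 6.69 → 29.2334 s.
Total: 6220 × 29.2334 s = 181831.748 s → 50.51 hours.

50.51 hours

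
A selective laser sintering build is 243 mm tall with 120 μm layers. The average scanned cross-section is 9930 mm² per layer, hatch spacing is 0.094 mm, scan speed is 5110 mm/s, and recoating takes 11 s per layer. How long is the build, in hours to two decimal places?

17.82 hours

Layer count = ceil(243 / 0.12) = 2025.
Hatch length per layer: 9930 / 0.094 → 105638.3 mm.
Laser time per layer = 105638.3 / 5110 = 20.6729 s.
Layer cycle = 20.6729 + 11 = 31.6729 s.
Build time = 2025 × 31.6729 = 64137.6225 s = 17.82 hours.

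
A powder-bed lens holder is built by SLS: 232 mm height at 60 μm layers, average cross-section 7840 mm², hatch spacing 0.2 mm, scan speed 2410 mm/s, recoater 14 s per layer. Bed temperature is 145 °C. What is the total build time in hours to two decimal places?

Layers = ⌈232/0.06⌉ = 3867.
Per-layer scan distance = 7840 / 0.2 = 39200 mm.
Laser time per layer = 39200 / 2410, so 16.2656 s.
Per-layer time = 16.2656 + 14 = 30.2656 s.
3867 layers × 30.2656 s/layer = 117037.0752 s, i.e. 32.51 hours.

32.51 hours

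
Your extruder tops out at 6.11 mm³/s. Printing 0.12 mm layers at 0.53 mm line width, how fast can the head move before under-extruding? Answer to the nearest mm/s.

A = 0.12 × 0.53 = 0.0636 mm².
Max speed = 6.11 / 0.0636 = 96.07 ≈ 96 mm/s.

96 mm/s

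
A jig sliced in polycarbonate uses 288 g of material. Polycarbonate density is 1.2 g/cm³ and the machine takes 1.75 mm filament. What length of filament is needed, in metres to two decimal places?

99.78 m

Extruded volume: 288/1.2 = 240 cm³ (240000 mm³).
A = π r² = π × 0.875² = 2.4053 mm².
L = V/A = 240000/2.4053 = 99779.65 mm → 99.78 m.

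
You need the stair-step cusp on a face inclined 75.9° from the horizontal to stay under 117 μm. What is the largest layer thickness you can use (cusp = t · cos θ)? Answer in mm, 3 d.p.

t = h_c / cos θ = 0.117 / 0.2436 = 0.480 mm.

0.480 mm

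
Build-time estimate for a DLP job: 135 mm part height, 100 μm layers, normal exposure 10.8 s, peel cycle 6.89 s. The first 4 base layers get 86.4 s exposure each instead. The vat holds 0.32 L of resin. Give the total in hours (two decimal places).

6.72 hours

Layers = ⌈135/0.1⌉ = 1350.
Burn-in layers: 4 × (86.4 + 6.89) → 373.16 s.
Normal layers: 1346 × (10.8 + 6.89) → 23810.74 s.
Total = 373.16 + 23810.74 = 24183.9 s = 6.72 hours.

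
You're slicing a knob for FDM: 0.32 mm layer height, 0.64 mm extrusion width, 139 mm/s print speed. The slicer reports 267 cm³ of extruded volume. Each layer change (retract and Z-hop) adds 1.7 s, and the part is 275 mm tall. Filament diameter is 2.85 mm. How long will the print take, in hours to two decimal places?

3.01 hours

Extrusion cross-section = 0.32 × 0.64, so 0.2048 mm².
Total extruded path = 267000/0.2048 = 1303710.9 mm.
Time extruding = 1303710.9 / 139, so 9379.2 s.
Layer count = ceil(275 / 0.32) = 860.
Layer-change overhead = 860 × 1.7 = 1462 s.
Altogether 9379.2 + 1462 = 10841.2 s, i.e. 3.01 hours.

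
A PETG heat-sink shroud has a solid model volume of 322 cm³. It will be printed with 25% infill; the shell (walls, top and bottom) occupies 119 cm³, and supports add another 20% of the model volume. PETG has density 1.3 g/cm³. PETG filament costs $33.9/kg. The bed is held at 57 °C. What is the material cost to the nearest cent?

$10.32

Infill region: 322 − 119 → 203 cm³.
Infill volume = 0.25 × 203, so 50.75 cm³.
Support = 0.20 × 322 = 64.4 cm³.
Total extruded: 119 + 50.75 + 64.4 → 234.15 cm³.
Mass = 234.15 × 1.3, so 304.395 g.
Cost = 304.395 g / 1000 × $33.9/kg = $10.32.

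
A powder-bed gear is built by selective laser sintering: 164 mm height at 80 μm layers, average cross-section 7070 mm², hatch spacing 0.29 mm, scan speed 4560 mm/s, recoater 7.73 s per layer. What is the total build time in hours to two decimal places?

Layers = ⌈164/0.08⌉ = 2050.
Scan path per layer = 7070 / 0.29, so 24379.3 mm.
Laser time per layer = 24379.3 / 4560, so 5.3463 s.
Time per layer = 5.3463 + 7.73, so 13.0763 s.
2050 layers × 13.0763 s/layer = 26806.415 s, i.e. 7.45 hours.

7.45 hours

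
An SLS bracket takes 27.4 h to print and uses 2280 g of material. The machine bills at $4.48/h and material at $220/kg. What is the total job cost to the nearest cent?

Machine cost = 4.48 × 27.4, so $122.752.
Material cost = 220 × 2280/1000 = $501.60.
Job cost: 122.752 + 501.60 = 624.352 ≈ $624.35.

$624.35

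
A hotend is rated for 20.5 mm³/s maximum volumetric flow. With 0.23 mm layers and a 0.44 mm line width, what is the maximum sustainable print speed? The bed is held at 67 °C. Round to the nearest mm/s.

A: 0.23 × 0.44 → 0.1012 mm².
Max speed = 20.5 / 0.1012 = 202.57 ≈ 203 mm/s.

203 mm/s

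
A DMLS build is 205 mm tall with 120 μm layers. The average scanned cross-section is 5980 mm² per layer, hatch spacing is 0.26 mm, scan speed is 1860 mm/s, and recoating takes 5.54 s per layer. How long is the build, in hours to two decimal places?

8.50 hours

Layers = ⌈205/0.12⌉ = 1709.
Scan path per layer = 5980 / 0.26, so 23000 mm.
Scan time per layer = 23000 / 1860 = 12.3656 s.
Time per layer = 12.3656 + 5.54 = 17.9056 s.
Total: 1709 × 17.9056 s = 30600.6704 s → 8.50 hours.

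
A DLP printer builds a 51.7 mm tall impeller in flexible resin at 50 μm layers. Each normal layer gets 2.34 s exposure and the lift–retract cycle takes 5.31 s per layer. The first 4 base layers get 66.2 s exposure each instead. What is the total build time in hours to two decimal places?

2.27 hours

Layers = ⌈51.7/0.05⌉ = 1034.
Bottom layers = 4 × (66.2 + 5.31), so 286.04 s.
Regular layers = 1030 × (2.34 + 5.31) = 7879.5 s.
Total = 286.04 + 7879.5 = 8165.54 s = 2.27 hours.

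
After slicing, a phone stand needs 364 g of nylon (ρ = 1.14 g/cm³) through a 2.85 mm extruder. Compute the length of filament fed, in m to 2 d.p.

50.05 m

Volume = 364 g / 1.14 g·cm⁻³ = 319.2982 cm³ = 319298.2 mm³.
A = π r² = π × 1.425² = 6.3794 mm².
L = V/A = 319298.2/6.3794 = 50051.45 mm → 50.05 m.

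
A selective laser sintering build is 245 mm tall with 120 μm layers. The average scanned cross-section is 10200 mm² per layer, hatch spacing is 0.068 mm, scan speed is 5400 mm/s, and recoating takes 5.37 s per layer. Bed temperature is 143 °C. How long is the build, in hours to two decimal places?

Layers = ⌈245/0.12⌉ = 2042.
Scan path per layer = 10200 / 0.068 = 150000 mm.
Scan time per layer = 150000 / 5400, so 27.7778 s.
Time per layer = 27.7778 + 5.37 = 33.1478 s.
Total: 2042 × 33.1478 s = 67687.8076 s → 18.80 hours.

18.80 hours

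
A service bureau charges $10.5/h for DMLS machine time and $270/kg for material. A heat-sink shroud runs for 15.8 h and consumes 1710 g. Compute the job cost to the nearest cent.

$627.60

Time charge = 10.5 × 15.8, so $165.90.
Feedstock cost = 270 × 1710/1000, so $461.70.
Total = 165.90 + 461.70 = $627.60.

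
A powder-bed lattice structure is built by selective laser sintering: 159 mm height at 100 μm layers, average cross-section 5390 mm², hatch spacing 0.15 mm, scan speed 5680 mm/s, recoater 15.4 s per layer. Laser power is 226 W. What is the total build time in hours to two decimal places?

9.60 hours

Number of layers: 159 / 0.1 → 1590 (rounded up).
Hatch length per layer: 5390 / 0.15 → 35933.3 mm.
Scan time per layer: 35933.3 / 5680 → 6.3263 s.
Layer cycle = 6.3263 + 15.4, so 21.7263 s.
Total: 1590 × 21.7263 s = 34544.817 s → 9.60 hours.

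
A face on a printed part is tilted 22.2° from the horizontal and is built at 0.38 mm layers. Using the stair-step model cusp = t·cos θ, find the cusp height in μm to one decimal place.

351.8 μm

cos(22.2°) = 0.9259, so cusp = 0.38 × 0.9259 = 0.351842 mm → 351.8 μm.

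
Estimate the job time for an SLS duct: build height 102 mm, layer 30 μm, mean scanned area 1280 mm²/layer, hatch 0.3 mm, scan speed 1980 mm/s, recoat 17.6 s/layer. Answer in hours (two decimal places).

Layers = ⌈102/0.03⌉ = 3400.
Per-layer scan distance: 1280 / 0.3 → 4266.7 mm.
Scan time per layer = 4266.7 / 1980 = 2.1549 s.
Time per layer = 2.1549 + 17.6, so 19.7549 s.
Build time = 3400 × 19.7549 = 67166.66 s = 18.66 hours.

18.66 hours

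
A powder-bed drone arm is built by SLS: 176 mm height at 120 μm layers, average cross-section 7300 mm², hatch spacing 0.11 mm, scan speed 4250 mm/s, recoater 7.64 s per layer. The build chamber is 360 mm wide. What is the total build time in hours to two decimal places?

9.48 hours

Layer count = ceil(176 / 0.12) = 1467.
Hatch length per layer = 7300 / 0.11 = 66363.6 mm.
Scan time per layer = 66363.6 / 4250 = 15.615 s.
Time per layer = 15.615 + 7.64, so 23.255 s.
1467 layers × 23.255 s/layer = 34115.085 s, i.e. 9.48 hours.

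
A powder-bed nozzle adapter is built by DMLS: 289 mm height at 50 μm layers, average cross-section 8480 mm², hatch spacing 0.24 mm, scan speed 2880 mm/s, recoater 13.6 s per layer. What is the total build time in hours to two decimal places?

Layers = ⌈289/0.05⌉ = 5780.
Per-layer scan distance = 8480 / 0.24, so 35333.3 mm.
Scan time per layer = 35333.3 / 2880 = 12.2685 s.
Time per layer = 12.2685 + 13.6 = 25.8685 s.
Build time = 5780 × 25.8685 = 149519.93 s = 41.53 hours.

41.53 hours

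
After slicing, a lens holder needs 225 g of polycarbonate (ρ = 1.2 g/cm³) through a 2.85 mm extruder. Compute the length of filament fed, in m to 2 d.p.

Volume = 225 g / 1.2 g·cm⁻³ = 187.5 cm³ = 187500 mm³.
Filament cross-section = π × (2.85/2)² = 6.3794 mm².
Length = 187500 / 6.3794 = 29391.48 mm = 29.39 m.

29.39 m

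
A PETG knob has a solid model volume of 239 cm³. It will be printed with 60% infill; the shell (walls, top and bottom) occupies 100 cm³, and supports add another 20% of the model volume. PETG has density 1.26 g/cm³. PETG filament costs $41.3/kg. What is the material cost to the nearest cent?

$12.03

Interior volume = 239 − 100 = 139 cm³.
Infill deposited: 0.60 × 139 → 83.4 cm³.
Support = 0.20 × 239, so 47.8 cm³.
Total printed volume: 100 + 83.4 + 47.8 → 231.2 cm³.
Mass = 231.2 × 1.26, so 291.312 g.
Cost = 291.312 g / 1000 × $41.3/kg = $12.03.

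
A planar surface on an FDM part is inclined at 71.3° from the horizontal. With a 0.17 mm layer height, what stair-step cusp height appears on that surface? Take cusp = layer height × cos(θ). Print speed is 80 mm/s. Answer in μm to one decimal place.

h_c = t·cos θ = 0.17 × 0.3206 = 0.054502 mm (54.5 μm).

54.5 μm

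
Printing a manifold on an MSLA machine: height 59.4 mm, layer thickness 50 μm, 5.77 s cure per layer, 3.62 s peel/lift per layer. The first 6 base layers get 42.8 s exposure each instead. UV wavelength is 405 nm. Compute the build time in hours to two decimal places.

3.16 hours

Layer count = ceil(59.4 / 0.05) = 1188.
Base layers = 6 × (42.8 + 3.62) = 278.52 s.
Regular layers = 1182 × (5.77 + 3.62) = 11098.98 s.
Total = 278.52 + 11098.98 = 11377.5 s = 3.16 hours.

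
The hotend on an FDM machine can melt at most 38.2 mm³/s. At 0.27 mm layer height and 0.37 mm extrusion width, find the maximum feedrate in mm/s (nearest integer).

382 mm/s

Extrusion cross-section = 0.27 × 0.37, so 0.0999 mm².
Max speed = 38.2 / 0.0999 = 382.38 ≈ 382 mm/s.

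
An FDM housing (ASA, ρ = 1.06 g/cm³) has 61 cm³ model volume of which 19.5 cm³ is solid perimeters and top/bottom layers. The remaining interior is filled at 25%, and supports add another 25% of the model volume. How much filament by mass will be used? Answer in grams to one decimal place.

47.8 g

Volume inside the shell = 61 − 19.5 = 41.5 cm³.
Infill volume: 0.25 × 41.5 → 10.375 cm³.
Support = 0.25 × 61 = 15.25 cm³.
Total extruded = 19.5 + 10.375 + 15.25 = 45.125 cm³.
Mass = 45.125 × 1.06, so 47.8325 g.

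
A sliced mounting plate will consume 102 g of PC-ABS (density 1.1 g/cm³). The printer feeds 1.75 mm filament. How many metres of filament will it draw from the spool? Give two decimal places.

38.55 m

Extruded volume: 102/1.1 = 92.7273 cm³ (92727.3 mm³).
Filament cross-section = π × (1.75/2)² = 2.4053 mm².
L = V/A = 92727.3/2.4053 = 38551.24 mm → 38.55 m.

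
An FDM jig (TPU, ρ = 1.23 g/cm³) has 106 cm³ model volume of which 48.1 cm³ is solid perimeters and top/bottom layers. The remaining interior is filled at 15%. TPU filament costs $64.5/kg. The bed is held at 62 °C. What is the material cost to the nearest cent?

Infill region: 106 − 48.1 → 57.9 cm³.
Infill deposited = 0.15 × 57.9, so 8.685 cm³.
Total printed volume = 48.1 + 8.685 = 56.785 cm³.
Mass = 56.785 × 1.23, so 69.84555 g.
Cost = 69.84555 g / 1000 × $64.5/kg = $4.51.

$4.51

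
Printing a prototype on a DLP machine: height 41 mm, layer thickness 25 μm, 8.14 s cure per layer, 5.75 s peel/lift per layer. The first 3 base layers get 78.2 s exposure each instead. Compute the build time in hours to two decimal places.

Layers = ⌈41/0.025⌉ = 1640.
Burn-in layers: 3 × (78.2 + 5.75) → 251.85 s.
Regular layers = 1637 × (8.14 + 5.75), so 22737.93 s.
Sum: 251.85 + 22737.93 = 22989.78 s → 6.39 hours.

6.39 hours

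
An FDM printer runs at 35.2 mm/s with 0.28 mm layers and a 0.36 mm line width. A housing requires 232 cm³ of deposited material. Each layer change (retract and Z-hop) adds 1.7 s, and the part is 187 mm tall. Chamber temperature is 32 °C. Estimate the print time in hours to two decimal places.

Bead cross-section: 0.28 × 0.36 → 0.1008 mm².
Total extruded path = 232000/0.1008 = 2301587.3 mm.
Extrusion time = 2301587.3 / 35.2 = 65386 s.
Layers = ⌈187/0.28⌉ = 668.
Non-print overhead: 668 × 1.7 → 1135.6 s.
Altogether 65386 + 1135.6 = 66521.6 s, i.e. 18.48 hours.

18.48 hours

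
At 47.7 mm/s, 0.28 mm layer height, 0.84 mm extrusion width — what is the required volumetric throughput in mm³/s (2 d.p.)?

A = 0.28 × 0.84, so 0.2352 mm².
Q = v·A = 47.7 × 0.2352 = 11.22 mm³/s.

11.22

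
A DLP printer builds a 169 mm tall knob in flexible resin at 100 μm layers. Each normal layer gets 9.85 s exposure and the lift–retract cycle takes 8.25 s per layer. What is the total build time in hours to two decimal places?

8.50 hours

Number of layers: 169 / 0.1 → 1690 (rounded up).
Each layer takes = 9.85 + 8.25 = 18.1 s.
Total = 1690 × 18.1 = 30589 s = 8.50 hours.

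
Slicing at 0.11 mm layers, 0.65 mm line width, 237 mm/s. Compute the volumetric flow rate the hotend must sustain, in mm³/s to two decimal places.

16.95

A = 0.11 × 0.65, so 0.0715 mm².
Q = v·A = 237 × 0.0715 = 16.95 mm³/s.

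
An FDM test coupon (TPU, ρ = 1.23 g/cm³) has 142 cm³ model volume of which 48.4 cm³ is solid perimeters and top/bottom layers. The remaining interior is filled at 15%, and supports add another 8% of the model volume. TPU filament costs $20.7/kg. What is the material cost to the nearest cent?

$1.88

Volume inside the shell = 142 − 48.4, so 93.6 cm³.
Infill volume = 0.15 × 93.6, so 14.04 cm³.
Support = 0.08 × 142 = 11.36 cm³.
Total extruded = 48.4 + 14.04 + 11.36, so 73.8 cm³.
Mass = 73.8 × 1.23 = 90.774 g.
At $20.7/kg: 90.774/1000 × 20.7 = $1.88.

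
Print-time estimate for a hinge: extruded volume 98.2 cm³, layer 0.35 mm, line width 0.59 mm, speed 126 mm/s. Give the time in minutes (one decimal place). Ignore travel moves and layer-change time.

Bead cross-section = 0.35 × 0.59 = 0.2065 mm².
Toolpath length = 98.2 cm³ / 0.2065 mm² = 98200 / 0.2065 = 475544.8 mm.
Time extruding = 475544.8 / 126, so 3774.2 s.
Converting: 3774.2 s = 62.9 minutes.

62.9 minutes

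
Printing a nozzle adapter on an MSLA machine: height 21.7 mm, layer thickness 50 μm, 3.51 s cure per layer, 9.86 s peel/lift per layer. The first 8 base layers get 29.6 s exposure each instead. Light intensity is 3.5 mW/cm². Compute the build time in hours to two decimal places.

Layer count = ceil(21.7 / 0.05) = 434.
Base layers: 8 × (29.6 + 9.86) → 315.68 s.
Remaining layers = 426 × (3.51 + 9.86), so 5695.62 s.
Total = 315.68 + 5695.62 = 6011.3 s = 1.67 hours.

1.67 hours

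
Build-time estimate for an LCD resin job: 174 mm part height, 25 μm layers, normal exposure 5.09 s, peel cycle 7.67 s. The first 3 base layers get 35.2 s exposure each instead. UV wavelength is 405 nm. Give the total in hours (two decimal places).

Layers = ⌈174/0.025⌉ = 6960.
Bottom layers = 3 × (35.2 + 7.67), so 128.61 s.
Remaining layers = 6957 × (5.09 + 7.67) = 88771.32 s.
Sum: 128.61 + 88771.32 = 88899.93 s → 24.69 hours.

24.69 hours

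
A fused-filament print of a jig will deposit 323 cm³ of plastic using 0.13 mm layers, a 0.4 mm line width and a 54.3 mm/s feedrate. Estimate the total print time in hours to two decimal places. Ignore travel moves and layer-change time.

Extrusion cross-section: 0.13 × 0.4 → 0.052 mm².
Path length: 323000 mm³ / 0.052 mm² → 6211538.5 mm.
Time extruding = 6211538.5 / 54.3 = 114393 s.
114393 s = 31.78 hours.

31.78 hours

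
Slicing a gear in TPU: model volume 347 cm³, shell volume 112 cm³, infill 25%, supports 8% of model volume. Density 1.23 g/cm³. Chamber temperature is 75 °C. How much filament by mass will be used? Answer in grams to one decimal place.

Volume inside the shell = 347 − 112 = 235 cm³.
Deposited infill = 0.25 × 235 = 58.75 cm³.
Support = 0.08 × 347, so 27.76 cm³.
Total printed volume = 112 + 58.75 + 27.76, so 198.51 cm³.
Mass = 198.51 × 1.23 = 244.1673 g.

244.2 g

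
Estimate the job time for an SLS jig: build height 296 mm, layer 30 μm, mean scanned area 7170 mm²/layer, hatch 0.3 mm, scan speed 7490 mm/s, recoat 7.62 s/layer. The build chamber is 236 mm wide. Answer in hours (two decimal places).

Layer count = ceil(296 / 0.03) = 9867.
Per-layer scan distance = 7170 / 0.3, so 23900 mm.
Laser time per layer: 23900 / 7490 → 3.1909 s.
Time per layer = 3.1909 + 7.62 = 10.8109 s.
9867 layers × 10.8109 s/layer = 106671.1503 s, i.e. 29.63 hours.

29.63 hours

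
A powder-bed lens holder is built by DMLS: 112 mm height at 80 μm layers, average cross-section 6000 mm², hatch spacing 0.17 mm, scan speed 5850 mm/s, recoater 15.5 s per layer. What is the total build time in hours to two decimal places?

8.37 hours

Number of layers: 112 / 0.08 → 1400 (rounded up).
Scan path per layer = 6000 / 0.17, so 35294.1 mm.
Laser time per layer = 35294.1 / 5850 = 6.0332 s.
Layer cycle = 6.0332 + 15.5, so 21.5332 s.
Total: 1400 × 21.5332 s = 30146.48 s → 8.37 hours.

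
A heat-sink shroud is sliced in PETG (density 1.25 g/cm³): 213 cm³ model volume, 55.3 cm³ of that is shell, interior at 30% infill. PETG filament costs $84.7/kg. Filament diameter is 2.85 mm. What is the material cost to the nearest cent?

Infill region: 213 − 55.3 → 157.7 cm³.
Deposited infill = 0.30 × 157.7 = 47.31 cm³.
Total extruded = 55.3 + 47.31, so 102.61 cm³.
Mass = 102.61 × 1.25 = 128.2625 g.
Cost = 128.2625 g / 1000 × $84.7/kg = $10.86.

$10.86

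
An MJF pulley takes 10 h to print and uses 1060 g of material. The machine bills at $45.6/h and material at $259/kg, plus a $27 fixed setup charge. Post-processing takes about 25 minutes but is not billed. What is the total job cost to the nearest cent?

$757.54

Machine cost = 45.6 × 10, so $456.00.
Material charge = 259 × 1060/1000, so $274.54.
Total = 456.00 + 274.54 + 27 = $757.54.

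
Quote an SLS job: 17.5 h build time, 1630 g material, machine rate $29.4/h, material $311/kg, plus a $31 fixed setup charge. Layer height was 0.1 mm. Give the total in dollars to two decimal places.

Machine-time cost = 29.4 × 17.5, so $514.50.
Feedstock cost = 311 × 1630/1000, so $506.93.
Adding setup: 514.50 + 506.93 + 31 → $1052.43.

$1052.43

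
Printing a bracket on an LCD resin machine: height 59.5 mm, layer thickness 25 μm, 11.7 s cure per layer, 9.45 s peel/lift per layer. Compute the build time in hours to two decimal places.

13.98 hours

Layers = ⌈59.5/0.025⌉ = 2380.
Per-layer time: 11.7 + 9.45 → 21.15 s.
Total = 2380 × 21.15 = 50337 s = 13.98 hours.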